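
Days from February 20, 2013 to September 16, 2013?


From February 20, 2013 to September 16, 2013
Rest of February 2013: 28 - 20 = 8
Full months: March 31, April 30, May 31, June 30, July 31, August 31
Days into September 2013: 16
Total = 8 + 31 + 30 + 31 + 30 + 31 + 31 + 16 = 208 days

208 days


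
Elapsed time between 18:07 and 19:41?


End time in minutes: 19×60 + 41 = 1181
Start time in minutes: 18×60 + 7 = 1087
Difference = 1181 - 1087 = 94 minutes
= 1 hours 34 minutes

1h 34m


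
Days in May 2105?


31 days

Month: May (month 5)
May has 31 days


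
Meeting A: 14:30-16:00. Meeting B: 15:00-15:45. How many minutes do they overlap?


45 minutes

Meeting A: 870-960 (in minutes from midnight)
Meeting B: 900-945
Overlap start = max(870, 900) = 900
Overlap end = min(960, 945) = 945
Overlap = max(0, 945 - 900) = 45 min


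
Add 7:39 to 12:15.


19:54

Start: 735 minutes from midnight
Add: 459 minutes
Total: 1194 minutes
Hours: 1194 ÷ 60 = 19 remainder 54


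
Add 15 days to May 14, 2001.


Start: May 14, 2001
Add 15 days
May 14 + 15 = May 29, 2001

May 29, 2001


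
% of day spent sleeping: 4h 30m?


Time: 270 minutes
Day: 1440 minutes
Percentage = (270/1440) × 100 ≈ 18.8%

18.8%


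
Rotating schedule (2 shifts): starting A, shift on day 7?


Shifts: A, B
Start: A (index 0)
Day 7: (0 + 7 - 1) mod 2
= 6 mod 2
= 0
Index 0 → shift A

Shift A


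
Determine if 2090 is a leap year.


Rules: divisible by 4 AND (not by 100 OR by 400)
2090 ÷ 4 = 522 remainder 2 → not divisible by 4
Not divisible by 4 → not a leap year

No


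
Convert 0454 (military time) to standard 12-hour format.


Hour: 4
4 < 12 → AM

4:54 AM


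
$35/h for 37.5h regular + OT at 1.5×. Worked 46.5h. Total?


Regular: 37.5h × $35 = $1312.50
Overtime: 46.5 - 37.5 = 9.0h
OT pay: 9.0h × $35 × 1.5 = $472.50
Total = $1312.50 + $472.50 = $1785.00

$1785.00


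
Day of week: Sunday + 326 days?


Thursday

Start: Sunday (index 6)
(6 + 326) mod 7
= 332 mod 7
= 3
Index 3 → Thursday


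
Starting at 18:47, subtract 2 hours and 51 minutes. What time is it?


Start: 1127 minutes from midnight
Subtract: 171 minutes
Remaining: 1127 - 171 = 956
Hours: 15, Minutes: 56

15:56


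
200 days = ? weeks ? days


Weeks: 200 ÷ 7 = 28 remainder 4

28 weeks 4 days


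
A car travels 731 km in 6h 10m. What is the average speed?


Distance: 731 km
Time: 6h 10m = 370 min = 370/60 = 37/6 hours
Speed = 731 ÷ (37/6) = 731 × 6 / 37 = 4386/37 ≈ 118.5 km/h

118.5 km/h


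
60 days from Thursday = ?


Start: Thursday (index 3)
(3 + 60) mod 7
= 63 mod 7
= 0
Index 0 → Monday

Monday


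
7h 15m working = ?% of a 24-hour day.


Time: 435 minutes
Day: 1440 minutes
Percentage = (435/1440) × 100 ≈ 30.2%

30.2%


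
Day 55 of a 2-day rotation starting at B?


Shift B

Shifts: A, B
Start: B (index 1)
Day 55: (1 + 55 - 1) mod 2
= 55 mod 2
= 1
Index 1 → shift B


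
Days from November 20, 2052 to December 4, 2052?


From November 20, 2052 to December 4, 2052
Rest of November 2052: 30 - 20 = 10
Days into December 2052: 4
Total = 10 + 4 = 14 days

14 days


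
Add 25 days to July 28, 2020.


August 22, 2020

Start: July 28, 2020
Add 25 days
July 28 → August 1: 31 - 28 + 1 = 4 days (25 - 4 = 21 left)
August 1 + 21 = August 22, 2020


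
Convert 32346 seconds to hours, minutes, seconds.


Hours: 32346 ÷ 3600 = 8 remainder 3546
Minutes: 3546 ÷ 60 = 59 remainder 6
Seconds: 6

8h 59m 6s


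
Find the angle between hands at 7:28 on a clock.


Hour hand = 7×30 + 28×0.5 = 224.0°
Minute hand = 28×6 = 168°
Difference = |224.0 - 168| = 56.0°

56.0°


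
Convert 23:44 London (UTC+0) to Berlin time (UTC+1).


00:44 (next day)

Time difference = UTC+1 - UTC+0 = +1 hours
New hour = (23 + 1) mod 24
= 24 mod 24 = 0
Minutes unchanged → 00:44; 24 ≥ 24 → next day


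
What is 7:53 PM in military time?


Input: 7:53 PM
PM: 7 + 12 = 19

19:53


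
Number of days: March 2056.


31 days

Month: March (month 3)
March has 31 days


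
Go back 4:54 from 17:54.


Start: 1074 minutes from midnight
Subtract: 294 minutes
Remaining: 1074 - 294 = 780
Hours: 13, Minutes: 0

13:00


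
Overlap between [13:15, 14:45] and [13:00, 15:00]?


90 minutes

Meeting A: 795-885 (in minutes from midnight)
Meeting B: 780-900
Overlap start = max(795, 780) = 795
Overlap end = min(885, 900) = 885
Overlap = max(0, 885 - 795) = 90 min


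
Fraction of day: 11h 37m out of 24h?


0.4840 (48.40%)

Total minutes: 11×60 + 37 = 697
Day = 24×60 = 1440 minutes
Fraction = 697/1440 ≈ 0.4840
As a percentage: 697/1440 × 100 ≈ 48.40%


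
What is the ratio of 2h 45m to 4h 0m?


Duration 1: 165 minutes
Duration 2: 240 minutes
Ratio = 165:240
GCD = 15
Simplified = 11:16
As a decimal: 11/16 ≈ 0.69

11:16 (0.69)


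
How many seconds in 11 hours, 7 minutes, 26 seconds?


Hours: 11 × 3600 = 39600
Minutes: 7 × 60 = 420
Seconds: 26
Total = 39600 + 420 + 26 = 40046

40046 seconds


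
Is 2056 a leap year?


Rules: divisible by 4 AND (not by 100 OR by 400)
2056 ÷ 4 = 514 exactly → divisible by 4
2056 ÷ 100 = 20 remainder 56 → not divisible by 100
Divisible by 4 but not by 100 → leap year

Yes


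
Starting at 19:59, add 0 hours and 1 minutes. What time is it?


20:00

Start: 1199 minutes from midnight
Add: 1 minutes
Total: 1200 minutes
Hours: 1200 ÷ 60 = 20 remainder 0


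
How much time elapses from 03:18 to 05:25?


End time in minutes: 5×60 + 25 = 325
Start time in minutes: 3×60 + 18 = 198
Difference = 325 - 198 = 127 minutes
= 2 hours 7 minutes

2h 7m


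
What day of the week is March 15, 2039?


Zeller's congruence:
q=15, m=3, k=39, j=20
h = (15 + ⌊13×4/5⌋ + 39 + ⌊39/4⌋ + ⌊20/4⌋ - 2×20) mod 7
= (15 + 10 + 39 + 9 + 5 - 40) mod 7
= 38 mod 7 = 3
h=3 → Tuesday

Tuesday


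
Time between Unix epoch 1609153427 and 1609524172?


Difference = 1609524172 - 1609153427 = 370745 seconds
In hours: 370745 / 3600 ≈ 103.0
In days: 370745 / 86400 ≈ 4.29

370745 seconds (103.0 hours / 4.29 days)


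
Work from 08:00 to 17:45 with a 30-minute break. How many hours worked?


Total time = (17×60+45) - (8×60+0)
= 1065 - 480 = 585 min
Minus break: 585 - 30 = 555 min
= 9h 15m

9h 15m (555 minutes)


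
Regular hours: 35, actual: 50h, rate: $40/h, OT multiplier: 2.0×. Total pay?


Regular: 35h × $40 = $1400.00
Overtime: 50 - 35 = 15h
OT pay: 15h × $40 × 2.0 = $1200.00
Total = $1400.00 + $1200.00 = $2600.00

$2600.00


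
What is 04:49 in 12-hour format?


4:49 AM

Hour: 4
4 < 12 → AM


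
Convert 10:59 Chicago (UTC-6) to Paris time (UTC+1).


Time difference = UTC+1 - UTC-6 = +7 hours
New hour = (10 + 7) mod 24
= 17 mod 24 = 17
Minutes unchanged → 17:59

17:59


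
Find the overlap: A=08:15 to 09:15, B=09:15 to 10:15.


Meeting A: 495-555 (in minutes from midnight)
Meeting B: 555-615
Overlap start = max(495, 555) = 555
Overlap end = min(555, 615) = 555
Overlap = max(0, 555 - 555) = 0 min

0 minutes


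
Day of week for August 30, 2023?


Wednesday

Zeller's congruence:
q=30, m=8, k=23, j=20
h = (30 + ⌊13×9/5⌋ + 23 + ⌊23/4⌋ + ⌊20/4⌋ - 2×20) mod 7
= (30 + 23 + 23 + 5 + 5 - 40) mod 7
= 46 mod 7 = 4
h=4 → Wednesday


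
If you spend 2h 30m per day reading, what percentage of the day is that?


Time: 150 minutes
Day: 1440 minutes
Percentage = (150/1440) × 100 ≈ 10.4%

10.4%


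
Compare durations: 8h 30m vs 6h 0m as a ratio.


17:12 (1.42)

Duration 1: 510 minutes
Duration 2: 360 minutes
Ratio = 510:360
GCD = 30
Simplified = 17:12
As a decimal: 17/12 ≈ 1.42


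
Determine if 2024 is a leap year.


Rules: divisible by 4 AND (not by 100 OR by 400)
2024 ÷ 4 = 506 exactly → divisible by 4
2024 ÷ 100 = 20 remainder 24 → not divisible by 100
Divisible by 4 but not by 100 → leap year

Yes


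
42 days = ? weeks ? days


Weeks: 42 ÷ 7 = 6 remainder 0

6 weeks 0 days


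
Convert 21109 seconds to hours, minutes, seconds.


5h 51m 49s

Hours: 21109 ÷ 3600 = 5 remainder 3109
Minutes: 3109 ÷ 60 = 51 remainder 49
Seconds: 49


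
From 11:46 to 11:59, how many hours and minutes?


End time in minutes: 11×60 + 59 = 719
Start time in minutes: 11×60 + 46 = 706
Difference = 719 - 706 = 13 minutes
= 0 hours 13 minutes

0h 13m


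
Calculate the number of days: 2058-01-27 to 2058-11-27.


From January 27, 2058 to November 27, 2058
Rest of January 2058: 31 - 27 = 4
Full months: February 2058 28, March 31, April 30, May 31, June 30, July 31, August 31, September 30, October 31
Days into November 2058: 27
Total = 4 + 28 + 31 + 30 + 31 + 30 + 31 + 31 + 30 + 31 + 27 = 304 days

304 days


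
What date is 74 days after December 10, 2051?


February 22, 2052

Start: December 10, 2051
Add 74 days
December 10 → January 1: 31 - 10 + 1 = 22 days (74 - 22 = 52 left)
January 1 → February 1: 31 - 1 + 1 = 31 days (52 - 31 = 21 left)
February 1 + 21 = February 22, 2052


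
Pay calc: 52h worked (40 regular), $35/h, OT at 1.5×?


$2030.00

Regular: 40h × $35 = $1400.00
Overtime: 52 - 40 = 12h
OT pay: 12h × $35 × 1.5 = $630.00
Total = $1400.00 + $630.00 = $2030.00


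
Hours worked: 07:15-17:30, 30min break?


9h 45m (585 minutes)

Total time = (17×60+30) - (7×60+15)
= 1050 - 435 = 615 min
Minus break: 615 - 30 = 585 min
= 9h 45m


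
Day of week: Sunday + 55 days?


Start: Sunday (index 6)
(6 + 55) mod 7
= 61 mod 7
= 5
Index 5 → Saturday

Saturday


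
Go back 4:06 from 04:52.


Start: 292 minutes from midnight
Subtract: 246 minutes
Remaining: 292 - 246 = 46
Hours: 0, Minutes: 46

00:46


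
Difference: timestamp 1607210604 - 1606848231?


362373 seconds (100.7 hours / 4.19 days)

Difference = 1607210604 - 1606848231 = 362373 seconds
In hours: 362373 / 3600 ≈ 100.7
In days: 362373 / 86400 ≈ 4.19


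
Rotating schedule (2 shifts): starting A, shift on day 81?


Shift A

Shifts: A, B
Start: A (index 0)
Day 81: (0 + 81 - 1) mod 2
= 80 mod 2
= 0
Index 0 → shift A


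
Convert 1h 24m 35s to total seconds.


Hours: 1 × 3600 = 3600
Minutes: 24 × 60 = 1440
Seconds: 35
Total = 3600 + 1440 + 35 = 5075

5075 seconds


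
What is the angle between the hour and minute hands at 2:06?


27.0°

Hour hand = 2×30 + 6×0.5 = 63.0°
Minute hand = 6×6 = 36°
Difference = |63.0 - 36| = 27.0°


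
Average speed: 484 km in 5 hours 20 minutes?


Distance: 484 km
Time: 5h 20m = 320 min = 320/60 = 16/3 hours
Speed = 484 ÷ (16/3) = 484 × 3 / 16 = 1452/16 ≈ 90.8 km/h

90.8 km/h


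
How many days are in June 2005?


30 days

Month: June (month 6)
June has 30 days


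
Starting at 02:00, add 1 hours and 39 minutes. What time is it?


Start: 120 minutes from midnight
Add: 99 minutes
Total: 219 minutes
Hours: 219 ÷ 60 = 3 remainder 39

03:39


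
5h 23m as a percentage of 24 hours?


0.2243 (22.43%)

Total minutes: 5×60 + 23 = 323
Day = 24×60 = 1440 minutes
Fraction = 323/1440 ≈ 0.2243
As a percentage: 323/1440 × 100 ≈ 22.43%


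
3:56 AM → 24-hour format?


Input: 3:56 AM
AM hour stays: 3

03:56


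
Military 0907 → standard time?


9:07 AM

Hour: 9
9 < 12 → AM


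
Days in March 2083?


Month: March (month 3)
March has 31 days

31 days


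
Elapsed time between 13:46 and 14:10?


0h 24m

End time in minutes: 14×60 + 10 = 850
Start time in minutes: 13×60 + 46 = 826
Difference = 850 - 826 = 24 minutes
= 0 hours 24 minutes


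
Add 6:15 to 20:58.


Start: 1258 minutes from midnight
Add: 375 minutes
Total: 1633 minutes
Hours: 1633 ÷ 60 = 27 remainder 13
27 ≥ 24 → 27 - 24 = 3 (next day)

03:13 (next day)


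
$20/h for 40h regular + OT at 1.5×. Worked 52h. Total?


Regular: 40h × $20 = $800.00
Overtime: 52 - 40 = 12h
OT pay: 12h × $20 × 1.5 = $360.00
Total = $800.00 + $360.00 = $1160.00

$1160.00


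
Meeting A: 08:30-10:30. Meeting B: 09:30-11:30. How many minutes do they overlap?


60 minutes

Meeting A: 510-630 (in minutes from midnight)
Meeting B: 570-690
Overlap start = max(510, 570) = 570
Overlap end = min(630, 690) = 630
Overlap = max(0, 630 - 570) = 60 min


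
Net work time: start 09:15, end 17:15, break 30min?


Total time = (17×60+15) - (9×60+15)
= 1035 - 555 = 480 min
Minus break: 480 - 30 = 450 min
= 7h 30m

7h 30m (450 minutes)


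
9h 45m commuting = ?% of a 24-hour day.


40.6%

Time: 585 minutes
Day: 1440 minutes
Percentage = (585/1440) × 100 ≈ 40.6%


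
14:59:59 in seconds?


Hours: 14 × 3600 = 50400
Minutes: 59 × 60 = 3540
Seconds: 59
Total = 50400 + 3540 + 59 = 53999

53999 seconds


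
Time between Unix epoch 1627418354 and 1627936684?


Difference = 1627936684 - 1627418354 = 518330 seconds
In hours: 518330 / 3600 ≈ 144.0
In days: 518330 / 86400 ≈ 6.00

518330 seconds (144.0 hours / 6.00 days)


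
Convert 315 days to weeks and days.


Weeks: 315 ÷ 7 = 45 remainder 0

45 weeks 0 days


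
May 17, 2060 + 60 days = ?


Start: May 17, 2060
Add 60 days
May 17 → June 1: 31 - 17 + 1 = 15 days (60 - 15 = 45 left)
June 1 → July 1: 30 - 1 + 1 = 30 days (45 - 30 = 15 left)
July 1 + 15 = July 16, 2060

July 16, 2060


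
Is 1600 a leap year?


Yes

Rules: divisible by 4 AND (not by 100 OR by 400)
1600 ÷ 4 = 400 exactly → divisible by 4
1600 ÷ 100 = 16 exactly → divisible by 100
1600 ÷ 400 = 4 exactly → divisible by 400
Divisible by 400 → leap year


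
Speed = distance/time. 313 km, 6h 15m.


Distance: 313 km
Time: 6h 15m = 375 min = 375/60 = 25/4 hours
Speed = 313 ÷ (25/4) = 313 × 4 / 25 = 1252/25 ≈ 50.1 km/h

50.1 km/h


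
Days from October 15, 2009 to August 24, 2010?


From October 15, 2009 to August 24, 2010
Rest of October 2009: 31 - 15 = 16
Full months: November 30, December 31, January 31, February 2010 28, March 31, April 30, May 31, June 30, July 31
Days into August 2010: 24
Total = 16 + 30 + 31 + 31 + 28 + 31 + 30 + 31 + 30 + 31 + 24 = 313 days

313 days


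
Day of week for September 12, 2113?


Tuesday

Zeller's congruence:
q=12, m=9, k=13, j=21
h = (12 + ⌊13×10/5⌋ + 13 + ⌊13/4⌋ + ⌊21/4⌋ - 2×21) mod 7
= (12 + 26 + 13 + 3 + 5 - 42) mod 7
= 17 mod 7 = 3
h=3 → Tuesday


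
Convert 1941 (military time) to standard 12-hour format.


Hour: 19
19 - 12 = 7 → PM

7:41 PM


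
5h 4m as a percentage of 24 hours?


0.2111 (21.11%)

Total minutes: 5×60 + 4 = 304
Day = 24×60 = 1440 minutes
Fraction = 304/1440 ≈ 0.2111
As a percentage: 304/1440 × 100 ≈ 21.11%


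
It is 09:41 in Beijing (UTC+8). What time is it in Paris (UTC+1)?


02:41

Time difference = UTC+1 - UTC+8 = -7 hours
New hour = (9 -7) mod 24
= 2 mod 24 = 2
Minutes unchanged → 02:41


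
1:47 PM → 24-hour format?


Input: 1:47 PM
PM: 1 + 12 = 13

13:47


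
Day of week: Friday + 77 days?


Start: Friday (index 4)
(4 + 77) mod 7
= 81 mod 7
= 4
Index 4 → Friday

Friday


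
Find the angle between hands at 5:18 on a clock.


Hour hand = 5×30 + 18×0.5 = 159.0°
Minute hand = 18×6 = 108°
Difference = |159.0 - 108| = 51.0°

51.0°


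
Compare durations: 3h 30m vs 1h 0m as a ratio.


Duration 1: 210 minutes
Duration 2: 60 minutes
Ratio = 210:60
GCD = 30
Simplified = 7:2
As a decimal: 7/2 = 3.50

7:2 (3.50)


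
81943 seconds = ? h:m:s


22h 45m 43s

Hours: 81943 ÷ 3600 = 22 remainder 2743
Minutes: 2743 ÷ 60 = 45 remainder 43
Seconds: 43


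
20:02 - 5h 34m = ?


14:28

Start: 1202 minutes from midnight
Subtract: 334 minutes
Remaining: 1202 - 334 = 868
Hours: 14, Minutes: 28


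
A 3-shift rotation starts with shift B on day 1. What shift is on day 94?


Shift B

Shifts: A, B, C
Start: B (index 1)
Day 94: (1 + 94 - 1) mod 3
= 94 mod 3
= 1
Index 1 → shift B


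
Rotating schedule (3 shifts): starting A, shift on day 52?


Shifts: A, B, C
Start: A (index 0)
Day 52: (0 + 52 - 1) mod 3
= 51 mod 3
= 0
Index 0 → shift A

Shift A


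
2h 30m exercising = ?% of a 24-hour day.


10.4%

Time: 150 minutes
Day: 1440 minutes
Percentage = (150/1440) × 100 ≈ 10.4%


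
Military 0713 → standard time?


Hour: 7
7 < 12 → AM

7:13 AM


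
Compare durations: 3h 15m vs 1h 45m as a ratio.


Duration 1: 195 minutes
Duration 2: 105 minutes
Ratio = 195:105
GCD = 15
Simplified = 13:7
As a decimal: 13/7 ≈ 1.86

13:7 (1.86)


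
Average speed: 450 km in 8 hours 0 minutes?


56.3 km/h

Distance: 450 km
Time: 8 hours
Speed = 450 / 8 ≈ 56.3 km/h


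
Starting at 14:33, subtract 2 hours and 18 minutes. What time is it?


Start: 873 minutes from midnight
Subtract: 138 minutes
Remaining: 873 - 138 = 735
Hours: 12, Minutes: 15

12:15


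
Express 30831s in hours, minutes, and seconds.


8h 33m 51s

Hours: 30831 ÷ 3600 = 8 remainder 2031
Minutes: 2031 ÷ 60 = 33 remainder 51
Seconds: 51


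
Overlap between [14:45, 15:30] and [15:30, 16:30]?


Meeting A: 885-930 (in minutes from midnight)
Meeting B: 930-990
Overlap start = max(885, 930) = 930
Overlap end = min(930, 990) = 930
Overlap = max(0, 930 - 930) = 0 min

0 minutes


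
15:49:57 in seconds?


56997 seconds

Hours: 15 × 3600 = 54000
Minutes: 49 × 60 = 2940
Seconds: 57
Total = 54000 + 2940 + 57 = 56997


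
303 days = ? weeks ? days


Weeks: 303 ÷ 7 = 43 remainder 2

43 weeks 2 days


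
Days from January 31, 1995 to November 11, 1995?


284 days

From January 31, 1995 to November 11, 1995
Rest of January 1995: 31 - 31 = 0
Full months: February 1995 28, March 31, April 30, May 31, June 30, July 31, August 31, September 30, October 31
Days into November 1995: 11
Total = 0 + 28 + 31 + 30 + 31 + 30 + 31 + 31 + 30 + 31 + 11 = 284 days


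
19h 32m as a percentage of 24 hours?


0.8139 (81.39%)

Total minutes: 19×60 + 32 = 1172
Day = 24×60 = 1440 minutes
Fraction = 1172/1440 ≈ 0.8139
As a percentage: 1172/1440 × 100 ≈ 81.39%


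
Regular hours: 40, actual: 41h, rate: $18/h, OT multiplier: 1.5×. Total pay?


$747.00

Regular: 40h × $18 = $720.00
Overtime: 41 - 40 = 1h
OT pay: 1h × $18 × 1.5 = $27.00
Total = $720.00 + $27.00 = $747.00


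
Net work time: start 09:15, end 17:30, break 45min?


Total time = (17×60+30) - (9×60+15)
= 1050 - 555 = 495 min
Minus break: 495 - 45 = 450 min
= 7h 30m

7h 30m (450 minutes)


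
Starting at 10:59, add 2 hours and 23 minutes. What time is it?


13:22

Start: 659 minutes from midnight
Add: 143 minutes
Total: 802 minutes
Hours: 802 ÷ 60 = 13 remainder 22


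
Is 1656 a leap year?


Rules: divisible by 4 AND (not by 100 OR by 400)
1656 ÷ 4 = 414 exactly → divisible by 4
1656 ÷ 100 = 16 remainder 56 → not divisible by 100
Divisible by 4 but not by 100 → leap year

Yes


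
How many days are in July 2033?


31 days

Month: July (month 7)
July has 31 days


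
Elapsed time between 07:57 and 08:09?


End time in minutes: 8×60 + 9 = 489
Start time in minutes: 7×60 + 57 = 477
Difference = 489 - 477 = 12 minutes
= 0 hours 12 minutes

0h 12m


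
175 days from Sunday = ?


Sunday

Start: Sunday (index 6)
(6 + 175) mod 7
= 181 mod 7
= 6
Index 6 → Sunday


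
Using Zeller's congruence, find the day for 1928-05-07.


Zeller's congruence:
q=7, m=5, k=28, j=19
h = (7 + ⌊13×6/5⌋ + 28 + ⌊28/4⌋ + ⌊19/4⌋ - 2×19) mod 7
= (7 + 15 + 28 + 7 + 4 - 38) mod 7
= 23 mod 7 = 2
h=2 → Monday

Monday


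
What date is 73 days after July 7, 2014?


Start: July 7, 2014
Add 73 days
July 7 → August 1: 31 - 7 + 1 = 25 days (73 - 25 = 48 left)
August 1 → September 1: 31 - 1 + 1 = 31 days (48 - 31 = 17 left)
September 1 + 17 = September 18, 2014

September 18, 2014


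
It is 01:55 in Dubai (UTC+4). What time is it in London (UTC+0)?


21:55 (previous day)

Time difference = UTC+0 - UTC+4 = -4 hours
New hour = (1 -4) mod 24
= -3 mod 24 = 21
Minutes unchanged → 21:55; -3 < 0 → previous day


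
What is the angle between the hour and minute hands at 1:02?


19.0°

Hour hand = 1×30 + 2×0.5 = 31.0°
Minute hand = 2×6 = 12°
Difference = |31.0 - 12| = 19.0°


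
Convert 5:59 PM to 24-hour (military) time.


Input: 5:59 PM
PM: 5 + 12 = 17

17:59


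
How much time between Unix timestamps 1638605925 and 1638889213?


Difference = 1638889213 - 1638605925 = 283288 seconds
In hours: 283288 / 3600 ≈ 78.7
In days: 283288 / 86400 ≈ 3.28

283288 seconds (78.7 hours / 3.28 days)


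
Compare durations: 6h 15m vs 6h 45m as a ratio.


Duration 1: 375 minutes
Duration 2: 405 minutes
Ratio = 375:405
GCD = 15
Simplified = 25:27
As a decimal: 25/27 ≈ 0.93

25:27 (0.93)


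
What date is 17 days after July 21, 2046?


August 7, 2046

Start: July 21, 2046
Add 17 days
July 21 → August 1: 31 - 21 + 1 = 11 days (17 - 11 = 6 left)
August 1 + 6 = August 7, 2046


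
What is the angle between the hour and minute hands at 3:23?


36.5°

Hour hand = 3×30 + 23×0.5 = 101.5°
Minute hand = 23×6 = 138°
Difference = |101.5 - 138| = 36.5°


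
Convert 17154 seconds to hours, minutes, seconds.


4h 45m 54s

Hours: 17154 ÷ 3600 = 4 remainder 2754
Minutes: 2754 ÷ 60 = 45 remainder 54
Seconds: 54


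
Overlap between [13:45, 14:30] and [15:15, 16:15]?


Meeting A: 825-870 (in minutes from midnight)
Meeting B: 915-975
Overlap start = max(825, 915) = 915
Overlap end = min(870, 975) = 870
Overlap = max(0, 870 - 915) = 0 min

0 minutes


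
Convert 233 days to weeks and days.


33 weeks 2 days

Weeks: 233 ÷ 7 = 33 remainder 2


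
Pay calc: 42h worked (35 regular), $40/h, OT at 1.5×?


Regular: 35h × $40 = $1400.00
Overtime: 42 - 35 = 7h
OT pay: 7h × $40 × 1.5 = $420.00
Total = $1400.00 + $420.00 = $1820.00

$1820.00


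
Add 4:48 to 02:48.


Start: 168 minutes from midnight
Add: 288 minutes
Total: 456 minutes
Hours: 456 ÷ 60 = 7 remainder 36

07:36


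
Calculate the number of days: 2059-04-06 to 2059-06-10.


From April 6, 2059 to June 10, 2059
Rest of April 2059: 30 - 6 = 24
Full months: May 31
Days into June 2059: 10
Total = 24 + 31 + 10 = 65 days

65 days


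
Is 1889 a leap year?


No

Rules: divisible by 4 AND (not by 100 OR by 400)
1889 ÷ 4 = 472 remainder 1 → not divisible by 4
Not divisible by 4 → not a leap year


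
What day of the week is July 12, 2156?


Zeller's congruence:
q=12, m=7, k=56, j=21
h = (12 + ⌊13×8/5⌋ + 56 + ⌊56/4⌋ + ⌊21/4⌋ - 2×21) mod 7
= (12 + 20 + 56 + 14 + 5 - 42) mod 7
= 65 mod 7 = 2
h=2 → Monday

Monday


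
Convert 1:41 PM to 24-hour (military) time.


13:41

Input: 1:41 PM
PM: 1 + 12 = 13


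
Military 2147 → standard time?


Hour: 21
21 - 12 = 9 → PM

9:47 PM


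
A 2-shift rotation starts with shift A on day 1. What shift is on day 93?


Shifts: A, B
Start: A (index 0)
Day 93: (0 + 93 - 1) mod 2
= 92 mod 2
= 0
Index 0 → shift A

Shift A


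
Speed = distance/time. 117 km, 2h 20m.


50.1 km/h

Distance: 117 km
Time: 2h 20m = 140 min = 140/60 = 7/3 hours
Speed = 117 ÷ (7/3) = 117 × 3 / 7 = 351/7 ≈ 50.1 km/h


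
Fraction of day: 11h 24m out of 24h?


Total minutes: 11×60 + 24 = 684
Day = 24×60 = 1440 minutes
Fraction = 684/1440 = 0.4750
As a percentage: 684/1440 × 100 = 47.50%

0.4750 (47.50%)


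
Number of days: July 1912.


Month: July (month 7)
July has 31 days

31 days


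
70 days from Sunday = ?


Start: Sunday (index 6)
(6 + 70) mod 7
= 76 mod 7
= 6
Index 6 → Sunday

Sunday


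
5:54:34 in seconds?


21274 seconds

Hours: 5 × 3600 = 18000
Minutes: 54 × 60 = 3240
Seconds: 34
Total = 18000 + 3240 + 34 = 21274


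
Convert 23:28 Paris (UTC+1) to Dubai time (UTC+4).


02:28 (next day)

Time difference = UTC+4 - UTC+1 = +3 hours
New hour = (23 + 3) mod 24
= 26 mod 24 = 2
Minutes unchanged → 02:28; 26 ≥ 24 → next day


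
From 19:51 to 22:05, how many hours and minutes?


End time in minutes: 22×60 + 5 = 1325
Start time in minutes: 19×60 + 51 = 1191
Difference = 1325 - 1191 = 134 minutes
= 2 hours 14 minutes

2h 14m


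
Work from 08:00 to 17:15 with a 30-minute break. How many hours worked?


8h 45m (525 minutes)

Total time = (17×60+15) - (8×60+0)
= 1035 - 480 = 555 min
Minus break: 555 - 30 = 525 min
= 8h 45m


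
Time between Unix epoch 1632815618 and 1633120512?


Difference = 1633120512 - 1632815618 = 304894 seconds
In hours: 304894 / 3600 ≈ 84.7
In days: 304894 / 86400 ≈ 3.53

304894 seconds (84.7 hours / 3.53 days)


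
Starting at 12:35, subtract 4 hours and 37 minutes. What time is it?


Start: 755 minutes from midnight
Subtract: 277 minutes
Remaining: 755 - 277 = 478
Hours: 7, Minutes: 58

07:58


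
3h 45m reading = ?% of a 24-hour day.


Time: 225 minutes
Day: 1440 minutes
Percentage = (225/1440) × 100 ≈ 15.6%

15.6%


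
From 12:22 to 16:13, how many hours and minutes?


3h 51m

End time in minutes: 16×60 + 13 = 973
Start time in minutes: 12×60 + 22 = 742
Difference = 973 - 742 = 231 minutes
= 3 hours 51 minutes


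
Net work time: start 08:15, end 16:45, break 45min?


Total time = (16×60+45) - (8×60+15)
= 1005 - 495 = 510 min
Minus break: 510 - 45 = 465 min
= 7h 45m

7h 45m (465 minutes)


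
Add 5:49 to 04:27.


10:16

Start: 267 minutes from midnight
Add: 349 minutes
Total: 616 minutes
Hours: 616 ÷ 60 = 10 remainder 16


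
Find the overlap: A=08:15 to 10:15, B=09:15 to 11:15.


60 minutes

Meeting A: 495-615 (in minutes from midnight)
Meeting B: 555-675
Overlap start = max(495, 555) = 555
Overlap end = min(615, 675) = 615
Overlap = max(0, 615 - 555) = 60 min


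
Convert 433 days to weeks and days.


61 weeks 6 days

Weeks: 433 ÷ 7 = 61 remainder 6


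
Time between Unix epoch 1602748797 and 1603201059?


452262 seconds (125.6 hours / 5.23 days)

Difference = 1603201059 - 1602748797 = 452262 seconds
In hours: 452262 / 3600 ≈ 125.6
In days: 452262 / 86400 ≈ 5.23


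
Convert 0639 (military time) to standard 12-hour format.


6:39 AM

Hour: 6
6 < 12 → AM


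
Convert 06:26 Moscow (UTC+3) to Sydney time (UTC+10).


13:26

Time difference = UTC+10 - UTC+3 = +7 hours
New hour = (6 + 7) mod 24
= 13 mod 24 = 13
Minutes unchanged → 13:26


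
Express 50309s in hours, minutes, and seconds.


Hours: 50309 ÷ 3600 = 13 remainder 3509
Minutes: 3509 ÷ 60 = 58 remainder 29
Seconds: 29

13h 58m 29s


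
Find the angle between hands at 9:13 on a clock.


161.5°

Hour hand = 9×30 + 13×0.5 = 276.5°
Minute hand = 13×6 = 78°
Difference = |276.5 - 78| = 198.5°
Since > 180°: 360 - 198.5 = 161.5°


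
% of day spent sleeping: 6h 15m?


Time: 375 minutes
Day: 1440 minutes
Percentage = (375/1440) × 100 ≈ 26.0%

26.0%


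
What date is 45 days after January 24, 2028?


March 9, 2028

Start: January 24, 2028
Add 45 days
January 24 → February 1: 31 - 24 + 1 = 8 days (45 - 8 = 37 left)
February 1 → March 1: 29 - 1 + 1 = 29 days (37 - 29 = 8 left)
March 1 + 8 = March 9, 2028


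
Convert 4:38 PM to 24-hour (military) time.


Input: 4:38 PM
PM: 4 + 12 = 16

16:38


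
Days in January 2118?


31 days

Month: January (month 1)
January has 31 days


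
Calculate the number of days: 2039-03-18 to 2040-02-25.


344 days

From March 18, 2039 to February 25, 2040
Rest of March 2039: 31 - 18 = 13
Full months: April 30, May 31, June 30, July 31, August 31, September 30, October 31, November 30, December 31, January 31
Days into February 2040: 25
Total = 13 + 30 + 31 + 30 + 31 + 31 + 30 + 31 + 30 + 31 + 31 + 25 = 344 days


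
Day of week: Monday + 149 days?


Wednesday

Start: Monday (index 0)
(0 + 149) mod 7
= 149 mod 7
= 2
Index 2 → Wednesday


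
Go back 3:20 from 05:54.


Start: 354 minutes from midnight
Subtract: 200 minutes
Remaining: 354 - 200 = 154
Hours: 2, Minutes: 34

02:34


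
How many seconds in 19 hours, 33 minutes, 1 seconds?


70381 seconds

Hours: 19 × 3600 = 68400
Minutes: 33 × 60 = 1980
Seconds: 1
Total = 68400 + 1980 + 1 = 70381


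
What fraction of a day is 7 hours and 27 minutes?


0.3104 (31.04%)

Total minutes: 7×60 + 27 = 447
Day = 24×60 = 1440 minutes
Fraction = 447/1440 ≈ 0.3104
As a percentage: 447/1440 × 100 ≈ 31.04%


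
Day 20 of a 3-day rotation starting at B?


Shift C

Shifts: A, B, C
Start: B (index 1)
Day 20: (1 + 20 - 1) mod 3
= 20 mod 3
= 2
Index 2 → shift C


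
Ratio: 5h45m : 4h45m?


23:19 (1.21)

Duration 1: 345 minutes
Duration 2: 285 minutes
Ratio = 345:285
GCD = 15
Simplified = 23:19
As a decimal: 23/19 ≈ 1.21


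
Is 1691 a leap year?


No

Rules: divisible by 4 AND (not by 100 OR by 400)
1691 ÷ 4 = 422 remainder 3 → not divisible by 4
Not divisible by 4 → not a leap year


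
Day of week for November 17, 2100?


Wednesday

Zeller's congruence:
q=17, m=11, k=0, j=21
h = (17 + ⌊13×12/5⌋ + 0 + ⌊0/4⌋ + ⌊21/4⌋ - 2×21) mod 7
= (17 + 31 + 0 + 0 + 5 - 42) mod 7
= 11 mod 7 = 4
h=4 → Wednesday


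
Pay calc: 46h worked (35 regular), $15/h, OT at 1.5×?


Regular: 35h × $15 = $525.00
Overtime: 46 - 35 = 11h
OT pay: 11h × $15 × 1.5 = $247.50
Total = $525.00 + $247.50 = $772.50

$772.50


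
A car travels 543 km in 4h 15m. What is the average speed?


Distance: 543 km
Time: 4h 15m = 255 min = 255/60 = 17/4 hours
Speed = 543 ÷ (17/4) = 543 × 4 / 17 = 2172/17 ≈ 127.8 km/h

127.8 km/h


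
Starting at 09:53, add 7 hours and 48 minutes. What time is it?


17:41

Start: 593 minutes from midnight
Add: 468 minutes
Total: 1061 minutes
Hours: 1061 ÷ 60 = 17 remainder 41


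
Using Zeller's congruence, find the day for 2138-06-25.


Zeller's congruence:
q=25, m=6, k=38, j=21
h = (25 + ⌊13×7/5⌋ + 38 + ⌊38/4⌋ + ⌊21/4⌋ - 2×21) mod 7
= (25 + 18 + 38 + 9 + 5 - 42) mod 7
= 53 mod 7 = 4
h=4 → Wednesday

Wednesday


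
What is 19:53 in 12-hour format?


7:53 PM

Hour: 19
19 - 12 = 7 → PM


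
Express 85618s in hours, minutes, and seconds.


23h 46m 58s

Hours: 85618 ÷ 3600 = 23 remainder 2818
Minutes: 2818 ÷ 60 = 46 remainder 58
Seconds: 58


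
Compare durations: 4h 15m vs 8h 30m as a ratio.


1:2 (0.50)

Duration 1: 255 minutes
Duration 2: 510 minutes
Ratio = 255:510
GCD = 255
Simplified = 1:2
As a decimal: 1/2 = 0.50


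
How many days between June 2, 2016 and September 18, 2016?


From June 2, 2016 to September 18, 2016
Rest of June 2016: 30 - 2 = 28
Full months: July 31, August 31
Days into September 2016: 18
Total = 28 + 31 + 31 + 18 = 108 days

108 days


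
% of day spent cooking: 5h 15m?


Time: 315 minutes
Day: 1440 minutes
Percentage = (315/1440) × 100 ≈ 21.9%

21.9%


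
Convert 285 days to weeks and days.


40 weeks 5 days

Weeks: 285 ÷ 7 = 40 remainder 5


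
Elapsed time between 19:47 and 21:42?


1h 55m

End time in minutes: 21×60 + 42 = 1302
Start time in minutes: 19×60 + 47 = 1187
Difference = 1302 - 1187 = 115 minutes
= 1 hours 55 minutes


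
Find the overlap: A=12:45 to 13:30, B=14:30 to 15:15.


Meeting A: 765-810 (in minutes from midnight)
Meeting B: 870-915
Overlap start = max(765, 870) = 870
Overlap end = min(810, 915) = 810
Overlap = max(0, 810 - 870) = 0 min

0 minutes


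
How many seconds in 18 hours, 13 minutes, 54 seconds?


Hours: 18 × 3600 = 64800
Minutes: 13 × 60 = 780
Seconds: 54
Total = 64800 + 780 + 54 = 65634

65634 seconds


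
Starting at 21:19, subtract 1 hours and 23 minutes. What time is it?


19:56

Start: 1279 minutes from midnight
Subtract: 83 minutes
Remaining: 1279 - 83 = 1196
Hours: 19, Minutes: 56


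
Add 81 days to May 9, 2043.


July 29, 2043

Start: May 9, 2043
Add 81 days
May 9 → June 1: 31 - 9 + 1 = 23 days (81 - 23 = 58 left)
June 1 → July 1: 30 - 1 + 1 = 30 days (58 - 30 = 28 left)
July 1 + 28 = July 29, 2043


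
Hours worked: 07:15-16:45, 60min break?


8h 30m (510 minutes)

Total time = (16×60+45) - (7×60+15)
= 1005 - 435 = 570 min
Minus break: 570 - 60 = 510 min
= 8h 30m


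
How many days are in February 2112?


29 days

Month: February (month 2)
February: 28 or 29 (leap year)
2112 leap year? Yes


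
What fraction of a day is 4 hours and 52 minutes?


Total minutes: 4×60 + 52 = 292
Day = 24×60 = 1440 minutes
Fraction = 292/1440 ≈ 0.2028
As a percentage: 292/1440 × 100 ≈ 20.28%

0.2028 (20.28%)


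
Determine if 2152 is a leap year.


Yes

Rules: divisible by 4 AND (not by 100 OR by 400)
2152 ÷ 4 = 538 exactly → divisible by 4
2152 ÷ 100 = 21 remainder 52 → not divisible by 100
Divisible by 4 but not by 100 → leap year


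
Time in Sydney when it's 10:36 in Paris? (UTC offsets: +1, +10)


Time difference = UTC+10 - UTC+1 = +9 hours
New hour = (10 + 9) mod 24
= 19 mod 24 = 19
Minutes unchanged → 19:36

19:36


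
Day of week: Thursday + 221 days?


Start: Thursday (index 3)
(3 + 221) mod 7
= 224 mod 7
= 0
Index 0 → Monday

Monday


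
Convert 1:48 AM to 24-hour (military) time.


Input: 1:48 AM
AM hour stays: 1

01:48


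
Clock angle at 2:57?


106.5°

Hour hand = 2×30 + 57×0.5 = 88.5°
Minute hand = 57×6 = 342°
Difference = |88.5 - 342| = 253.5°
Since > 180°: 360 - 253.5 = 106.5°


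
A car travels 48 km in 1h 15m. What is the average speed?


Distance: 48 km
Time: 1h 15m = 75 min = 75/60 = 5/4 hours
Speed = 48 ÷ (5/4) = 48 × 4 / 5 = 192/5 = 38.4 km/h

38.4 km/h


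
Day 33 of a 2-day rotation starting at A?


Shifts: A, B
Start: A (index 0)
Day 33: (0 + 33 - 1) mod 2
= 32 mod 2
= 0
Index 0 → shift A

Shift A


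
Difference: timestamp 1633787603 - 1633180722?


606881 seconds (168.6 hours / 7.02 days)

Difference = 1633787603 - 1633180722 = 606881 seconds
In hours: 606881 / 3600 ≈ 168.6
In days: 606881 / 86400 ≈ 7.02


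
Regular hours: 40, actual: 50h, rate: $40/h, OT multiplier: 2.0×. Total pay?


$2400.00

Regular: 40h × $40 = $1600.00
Overtime: 50 - 40 = 10h
OT pay: 10h × $40 × 2.0 = $800.00
Total = $1600.00 + $800.00 = $2400.00


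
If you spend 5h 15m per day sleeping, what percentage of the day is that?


Time: 315 minutes
Day: 1440 minutes
Percentage = (315/1440) × 100 ≈ 21.9%

21.9%


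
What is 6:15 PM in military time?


Input: 6:15 PM
PM: 6 + 12 = 18

18:15


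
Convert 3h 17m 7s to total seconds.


11827 seconds

Hours: 3 × 3600 = 10800
Minutes: 17 × 60 = 1020
Seconds: 7
Total = 10800 + 1020 + 7 = 11827


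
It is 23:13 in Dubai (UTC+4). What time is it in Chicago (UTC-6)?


13:13

Time difference = UTC-6 - UTC+4 = -10 hours
New hour = (23 -10) mod 24
= 13 mod 24 = 13
Minutes unchanged → 13:13


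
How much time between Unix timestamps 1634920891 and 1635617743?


696852 seconds (193.6 hours / 8.07 days)

Difference = 1635617743 - 1634920891 = 696852 seconds
In hours: 696852 / 3600 ≈ 193.6
In days: 696852 / 86400 ≈ 8.07


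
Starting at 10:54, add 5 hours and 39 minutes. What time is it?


Start: 654 minutes from midnight
Add: 339 minutes
Total: 993 minutes
Hours: 993 ÷ 60 = 16 remainder 33

16:33


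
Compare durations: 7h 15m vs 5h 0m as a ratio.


Duration 1: 435 minutes
Duration 2: 300 minutes
Ratio = 435:300
GCD = 15
Simplified = 29:20
As a decimal: 29/20 = 1.45

29:20 (1.45)


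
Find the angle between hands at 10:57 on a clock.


Hour hand = 10×30 + 57×0.5 = 328.5°
Minute hand = 57×6 = 342°
Difference = |328.5 - 342| = 13.5°

13.5°


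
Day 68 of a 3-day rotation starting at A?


Shifts: A, B, C
Start: A (index 0)
Day 68: (0 + 68 - 1) mod 3
= 67 mod 3
= 1
Index 1 → shift B

Shift B


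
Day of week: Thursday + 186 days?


Monday

Start: Thursday (index 3)
(3 + 186) mod 7
= 189 mod 7
= 0
Index 0 → Monday


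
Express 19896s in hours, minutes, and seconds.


Hours: 19896 ÷ 3600 = 5 remainder 1896
Minutes: 1896 ÷ 60 = 31 remainder 36
Seconds: 36

5h 31m 36s


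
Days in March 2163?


31 days

Month: March (month 3)
March has 31 days


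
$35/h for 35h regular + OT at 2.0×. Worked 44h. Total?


$1855.00

Regular: 35h × $35 = $1225.00
Overtime: 44 - 35 = 9h
OT pay: 9h × $35 × 2.0 = $630.00
Total = $1225.00 + $630.00 = $1855.00


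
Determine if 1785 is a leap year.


No

Rules: divisible by 4 AND (not by 100 OR by 400)
1785 ÷ 4 = 446 remainder 1 → not divisible by 4
Not divisible by 4 → not a leap year


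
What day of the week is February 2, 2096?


Thursday

Zeller's congruence:
q=2, m=14, k=95, j=20
h = (2 + ⌊13×15/5⌋ + 95 + ⌊95/4⌋ + ⌊20/4⌋ - 2×20) mod 7
= (2 + 39 + 95 + 23 + 5 - 40) mod 7
= 124 mod 7 = 5
h=5 → Thursday


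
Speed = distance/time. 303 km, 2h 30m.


121.2 km/h

Distance: 303 km
Time: 2h 30m = 150 min = 150/60 = 5/2 hours
Speed = 303 ÷ (5/2) = 303 × 2 / 5 = 606/5 = 121.2 km/h


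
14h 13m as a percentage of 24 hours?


Total minutes: 14×60 + 13 = 853
Day = 24×60 = 1440 minutes
Fraction = 853/1440 ≈ 0.5924
As a percentage: 853/1440 × 100 ≈ 59.24%

0.5924 (59.24%)


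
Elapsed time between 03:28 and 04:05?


End time in minutes: 4×60 + 5 = 245
Start time in minutes: 3×60 + 28 = 208
Difference = 245 - 208 = 37 minutes
= 0 hours 37 minutes

0h 37m


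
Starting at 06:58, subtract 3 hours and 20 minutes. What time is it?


03:38

Start: 418 minutes from midnight
Subtract: 200 minutes
Remaining: 418 - 200 = 218
Hours: 3, Minutes: 38


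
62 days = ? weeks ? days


Weeks: 62 ÷ 7 = 8 remainder 6

8 weeks 6 days


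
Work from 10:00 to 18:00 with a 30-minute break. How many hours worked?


Total time = (18×60+0) - (10×60+0)
= 1080 - 600 = 480 min
Minus break: 480 - 30 = 450 min
= 7h 30m

7h 30m (450 minutes)


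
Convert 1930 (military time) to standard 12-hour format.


7:30 PM

Hour: 19
19 - 12 = 7 → PM


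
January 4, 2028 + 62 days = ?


Start: January 4, 2028
Add 62 days
January 4 → February 1: 31 - 4 + 1 = 28 days (62 - 28 = 34 left)
February 1 → March 1: 29 - 1 + 1 = 29 days (34 - 29 = 5 left)
March 1 + 5 = March 6, 2028

March 6, 2028


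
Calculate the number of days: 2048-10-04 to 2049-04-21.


199 days

From October 4, 2048 to April 21, 2049
Rest of October 2048: 31 - 4 = 27
Full months: November 30, December 31, January 31, February 2049 28, March 31
Days into April 2049: 21
Total = 27 + 30 + 31 + 31 + 28 + 31 + 21 = 199 days


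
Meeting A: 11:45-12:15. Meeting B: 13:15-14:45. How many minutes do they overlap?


Meeting A: 705-735 (in minutes from midnight)
Meeting B: 795-885
Overlap start = max(705, 795) = 795
Overlap end = min(735, 885) = 735
Overlap = max(0, 735 - 795) = 0 min

0 minutes


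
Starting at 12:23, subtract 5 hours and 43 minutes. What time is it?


06:40

Start: 743 minutes from midnight
Subtract: 343 minutes
Remaining: 743 - 343 = 400
Hours: 6, Minutes: 40


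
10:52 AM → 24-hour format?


10:52

Input: 10:52 AM
AM hour stays: 10


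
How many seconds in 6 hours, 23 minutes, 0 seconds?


22980 seconds

Hours: 6 × 3600 = 21600
Minutes: 23 × 60 = 1380
Seconds: 0
Total = 21600 + 1380 + 0 = 22980


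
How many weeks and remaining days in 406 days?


58 weeks 0 days

Weeks: 406 ÷ 7 = 58 remainder 0


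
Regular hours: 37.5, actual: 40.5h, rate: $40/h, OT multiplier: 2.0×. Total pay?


Regular: 37.5h × $40 = $1500.00
Overtime: 40.5 - 37.5 = 3.0h
OT pay: 3.0h × $40 × 2.0 = $240.00
Total = $1500.00 + $240.00 = $1740.00

$1740.00


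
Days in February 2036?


29 days

Month: February (month 2)
February: 28 or 29 (leap year)
2036 leap year? Yes
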